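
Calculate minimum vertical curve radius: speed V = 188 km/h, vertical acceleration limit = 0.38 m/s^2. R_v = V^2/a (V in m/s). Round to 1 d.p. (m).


Convert speed: V = 188 / 3.6 = 52.2222 m/s
V^2 = 2727.1605 m^2/s^2
R_v = 2727.1605 / 0.38
R_v = 7176.7 m

7176.7


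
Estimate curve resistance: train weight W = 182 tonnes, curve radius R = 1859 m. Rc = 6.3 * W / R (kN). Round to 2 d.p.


Rc = 6.3 * W / R
Rc = 6.3 * 182 / 1859
Rc = 1146.6 / 1859
Rc = 0.62 kN

0.62


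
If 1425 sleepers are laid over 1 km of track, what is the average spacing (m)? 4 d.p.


Spacing = 1000 m / number of sleepers
Spacing = 1000 / 1425
Spacing = 0.7018 m

0.7018


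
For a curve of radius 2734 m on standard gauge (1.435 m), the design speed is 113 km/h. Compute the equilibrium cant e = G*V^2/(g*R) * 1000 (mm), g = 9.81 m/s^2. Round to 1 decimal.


Convert speed: V = 113 / 3.6 = 31.3889 m/s
Apply formula: e = 1.435 * 31.3889^2 / (9.81 * 2734)
e = 1.435 * 985.2623 / 26820.54
e = 0.052715 m = 52.7 mm

52.7


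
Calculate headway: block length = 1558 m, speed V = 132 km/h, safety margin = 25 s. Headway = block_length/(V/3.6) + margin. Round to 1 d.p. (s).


V = 132 / 3.6 = 36.6667 m/s
Block traversal time = 1558 / 36.6667 = 42.4909 s
Headway = 42.4909 + 25
Headway = 67.5 s

67.5


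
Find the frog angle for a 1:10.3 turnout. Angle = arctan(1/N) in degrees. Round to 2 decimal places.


1/N = 1/10.3 = 0.097087
angle = arctan(0.097087) = 0.096784 rad
angle = 0.096784 * 180/pi = 5.55 degrees

5.55


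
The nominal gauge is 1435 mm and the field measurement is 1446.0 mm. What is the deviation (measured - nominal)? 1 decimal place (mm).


Deviation = measured - nominal
Deviation = 1446.0 - 1435
Deviation = 11.0 mm

11.0


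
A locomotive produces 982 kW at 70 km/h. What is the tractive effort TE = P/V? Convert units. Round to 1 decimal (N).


Convert: P = 982 kW = 982000 W
V = 70 / 3.6 = 19.4444 m/s
TE = 982000 / 19.4444
TE = 50502.9 N

50502.9


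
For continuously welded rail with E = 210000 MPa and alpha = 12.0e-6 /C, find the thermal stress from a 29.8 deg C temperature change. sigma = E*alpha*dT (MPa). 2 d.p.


sigma = E * alpha * dT
sigma = 210000 * 12.0e-6 * 29.8
sigma = 2.52 * 29.8
sigma = 75.10 MPa

75.10


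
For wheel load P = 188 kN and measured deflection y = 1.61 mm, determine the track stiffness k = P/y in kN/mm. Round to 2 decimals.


Track stiffness k = P / y
k = 188 / 1.61
k = 116.77 kN/mm

116.77


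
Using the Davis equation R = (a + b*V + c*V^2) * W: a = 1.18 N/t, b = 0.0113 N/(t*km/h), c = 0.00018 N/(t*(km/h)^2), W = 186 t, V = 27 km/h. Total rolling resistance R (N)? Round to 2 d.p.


b*V = 0.0113 * 27 = 0.3051
c*V^2 = 0.00018 * 729 = 0.13122
R_per_t = 1.18 + 0.3051 + 0.13122 = 1.61632 N/t
R_total = 1.61632 * 186 = 300.64 N

300.64


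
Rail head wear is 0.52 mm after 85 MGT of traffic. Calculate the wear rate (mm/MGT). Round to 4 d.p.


Wear rate = total wear / cumulative tonnage
Rate = 0.52 / 85
Rate = 0.0061 mm/MGT

0.0061


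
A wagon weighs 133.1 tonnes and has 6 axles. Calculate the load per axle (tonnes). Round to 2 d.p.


Load per axle = total weight / number of axles
Load = 133.1 / 6
Load = 22.18 tonnes

22.18


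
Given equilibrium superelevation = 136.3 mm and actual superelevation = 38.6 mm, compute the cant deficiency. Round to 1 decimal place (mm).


Cant deficiency = equilibrium cant - actual cant
CD = 136.3 - 38.6
CD = 97.7 mm

97.7


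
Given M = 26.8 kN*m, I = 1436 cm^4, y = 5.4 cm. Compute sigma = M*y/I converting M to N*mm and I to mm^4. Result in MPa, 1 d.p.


Convert units:
M = 26.8 kN*m = 26800000 N*mm
y = 5.4 cm = 54 mm
I = 1436 cm^4 = 14360000 mm^4
sigma = 26800000 * 54 / 14360000
sigma = 100.8 MPa

100.8


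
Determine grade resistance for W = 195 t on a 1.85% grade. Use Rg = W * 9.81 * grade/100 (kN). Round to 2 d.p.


Rg = W * 9.81 * grade / 100
Rg = 195 * 9.81 * 1.85 / 100
Rg = 1912.95 * 0.0185
Rg = 35.39 kN

35.39


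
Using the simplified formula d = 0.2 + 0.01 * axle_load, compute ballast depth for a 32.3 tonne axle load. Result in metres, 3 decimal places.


d = 0.2 + 0.01 * 32.3
d = 0.2 + 0.323
d = 0.523 m

0.523


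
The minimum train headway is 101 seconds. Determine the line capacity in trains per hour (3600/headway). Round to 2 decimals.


Capacity = 3600 / headway
Capacity = 3600 / 101
Capacity = 35.64 trains/hour

35.64


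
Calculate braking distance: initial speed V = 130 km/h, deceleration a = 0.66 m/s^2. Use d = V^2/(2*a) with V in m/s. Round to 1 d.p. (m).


Convert speed: V = 130 / 3.6 = 36.1111 m/s
V^2 = 1304.0123
d = 1304.0123 / (2 * 0.66)
d = 1304.0123 / 1.32
d = 987.9 m

987.9


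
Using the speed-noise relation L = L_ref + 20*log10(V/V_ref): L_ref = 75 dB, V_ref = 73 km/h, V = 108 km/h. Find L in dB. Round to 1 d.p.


V/V_ref = 108 / 73 = 1.479452
log10(1.479452) = 0.170101
20 * 0.170101 = 3.402
L = 75 + 3.402 = 78.4 dB

78.4


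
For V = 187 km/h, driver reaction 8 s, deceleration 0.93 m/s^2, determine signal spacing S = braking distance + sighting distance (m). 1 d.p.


V = 187 / 3.6 = 51.9444 m/s
Braking distance = 51.9444^2 / (2*0.93) = 1450.6588 m
Sighting distance = 51.9444 * 8 = 415.5556 m
S = 1450.6588 + 415.5556 = 1866.2 m

1866.2


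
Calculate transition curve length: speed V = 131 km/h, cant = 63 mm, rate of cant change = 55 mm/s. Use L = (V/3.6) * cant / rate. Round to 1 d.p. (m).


Convert speed: V = 131 / 3.6 = 36.3889 m/s
L = 36.3889 * 63 / 55
L = 2292.5 / 55
L = 41.7 m

41.7


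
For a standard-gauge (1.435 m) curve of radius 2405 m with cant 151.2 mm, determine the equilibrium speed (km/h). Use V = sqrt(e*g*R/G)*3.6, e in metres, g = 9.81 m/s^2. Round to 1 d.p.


Convert cant: e = 151.2 mm = 0.1512 m
V_ms = sqrt(0.1512 * 9.81 * 2405 / 1.435)
V_ms = sqrt(2485.901854) = 49.8588 m/s
V = 49.8588 * 3.6 = 179.5 km/h

179.5


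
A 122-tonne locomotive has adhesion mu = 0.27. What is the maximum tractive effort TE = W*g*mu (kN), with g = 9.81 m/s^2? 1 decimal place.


TE_max = W * g * mu
TE_max = 122 * 9.81 * 0.27
TE_max = 1196.82 * 0.27
TE_max = 323.1 kN

323.1


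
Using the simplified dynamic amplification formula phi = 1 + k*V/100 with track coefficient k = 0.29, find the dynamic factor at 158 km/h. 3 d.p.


phi = 1 + k * V / 100
phi = 1 + 0.29 * 158 / 100
phi = 1 + 0.4582
phi = 1.458

1.458


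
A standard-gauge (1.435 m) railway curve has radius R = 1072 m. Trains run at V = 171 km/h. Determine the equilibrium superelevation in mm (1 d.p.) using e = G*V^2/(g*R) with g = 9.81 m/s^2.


Convert speed: V = 171 / 3.6 = 47.5 m/s
Apply formula: e = 1.435 * 47.5^2 / (9.81 * 1072)
e = 1.435 * 2256.25 / 10516.32
e = 0.307876 m = 307.9 mm

307.9


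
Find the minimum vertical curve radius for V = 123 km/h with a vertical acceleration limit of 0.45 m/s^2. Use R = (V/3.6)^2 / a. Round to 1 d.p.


Convert speed: V = 123 / 3.6 = 34.1667 m/s
V^2 = 1167.3611 m^2/s^2
R_v = 1167.3611 / 0.45
R_v = 2594.1 m

2594.1


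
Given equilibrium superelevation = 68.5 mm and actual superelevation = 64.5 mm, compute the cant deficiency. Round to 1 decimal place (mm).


Cant deficiency = equilibrium cant - actual cant
CD = 68.5 - 64.5
CD = 4.0 mm

4.0


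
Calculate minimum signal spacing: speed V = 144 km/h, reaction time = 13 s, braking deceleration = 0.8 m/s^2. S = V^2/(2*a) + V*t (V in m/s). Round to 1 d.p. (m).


V = 144 / 3.6 = 40.0 m/s
Braking distance = 40.0^2 / (2*0.8) = 1000.0 m
Sighting distance = 40.0 * 13 = 520.0 m
S = 1000.0 + 520.0 = 1520.0 m

1520.0


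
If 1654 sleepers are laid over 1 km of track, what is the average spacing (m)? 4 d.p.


Spacing = 1000 m / number of sleepers
Spacing = 1000 / 1654
Spacing = 0.6046 m

0.6046


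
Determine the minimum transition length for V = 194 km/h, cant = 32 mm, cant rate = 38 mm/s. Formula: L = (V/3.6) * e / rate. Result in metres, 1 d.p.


Convert speed: V = 194 / 3.6 = 53.8889 m/s
L = 53.8889 * 32 / 38
L = 1724.4444 / 38
L = 45.4 m

45.4


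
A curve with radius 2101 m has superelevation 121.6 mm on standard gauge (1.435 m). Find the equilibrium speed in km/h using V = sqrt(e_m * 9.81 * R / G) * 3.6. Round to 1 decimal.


Convert cant: e = 121.6 mm = 0.1216 m
V_ms = sqrt(0.1216 * 9.81 * 2101 / 1.435)
V_ms = sqrt(1746.53275) = 41.7915 m/s
V = 41.7915 * 3.6 = 150.4 km/h

150.4


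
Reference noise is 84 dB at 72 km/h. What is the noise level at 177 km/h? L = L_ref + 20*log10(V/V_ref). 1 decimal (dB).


V/V_ref = 177 / 72 = 2.458333
log10(2.458333) = 0.390641
20 * 0.390641 = 7.8128
L = 84 + 7.8128 = 91.8 dB

91.8


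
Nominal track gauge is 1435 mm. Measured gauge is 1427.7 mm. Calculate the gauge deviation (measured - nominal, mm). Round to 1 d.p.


Deviation = measured - nominal
Deviation = 1427.7 - 1435
Deviation = -7.3 mm

-7.3


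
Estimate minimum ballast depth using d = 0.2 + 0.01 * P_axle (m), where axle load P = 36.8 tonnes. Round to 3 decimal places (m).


d = 0.2 + 0.01 * 36.8
d = 0.2 + 0.368
d = 0.568 m

0.568


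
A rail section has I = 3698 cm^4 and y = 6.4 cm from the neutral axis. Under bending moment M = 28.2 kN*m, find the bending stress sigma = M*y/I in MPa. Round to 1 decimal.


Convert units:
M = 28.2 kN*m = 28200000 N*mm
y = 6.4 cm = 64 mm
I = 3698 cm^4 = 36980000 mm^4
sigma = 28200000 * 64 / 36980000
sigma = 48.8 MPa

48.8


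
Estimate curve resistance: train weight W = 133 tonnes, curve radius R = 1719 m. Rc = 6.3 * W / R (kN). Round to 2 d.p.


Rc = 6.3 * W / R
Rc = 6.3 * 133 / 1719
Rc = 837.9 / 1719
Rc = 0.49 kN

0.49


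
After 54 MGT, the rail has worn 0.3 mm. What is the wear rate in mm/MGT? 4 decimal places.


Wear rate = total wear / cumulative tonnage
Rate = 0.3 / 54
Rate = 0.0056 mm/MGT

0.0056


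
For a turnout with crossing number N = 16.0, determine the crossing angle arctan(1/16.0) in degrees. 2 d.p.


1/N = 1/16.0 = 0.0625
angle = arctan(0.0625) = 0.062419 rad
angle = 0.062419 * 180/pi = 3.58 degrees

3.58


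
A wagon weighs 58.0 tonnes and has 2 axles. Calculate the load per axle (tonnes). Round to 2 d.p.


Load per axle = total weight / number of axles
Load = 58.0 / 2
Load = 29.00 tonnes

29.00


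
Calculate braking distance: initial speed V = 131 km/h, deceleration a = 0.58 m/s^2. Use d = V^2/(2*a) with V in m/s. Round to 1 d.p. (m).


Convert speed: V = 131 / 3.6 = 36.3889 m/s
V^2 = 1324.1512
d = 1324.1512 / (2 * 0.58)
d = 1324.1512 / 1.16
d = 1141.5 m

1141.5


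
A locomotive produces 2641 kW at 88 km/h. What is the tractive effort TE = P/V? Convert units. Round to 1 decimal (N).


Convert: P = 2641 kW = 2641000 W
V = 88 / 3.6 = 24.4444 m/s
TE = 2641000 / 24.4444
TE = 108040.9 N

108040.9


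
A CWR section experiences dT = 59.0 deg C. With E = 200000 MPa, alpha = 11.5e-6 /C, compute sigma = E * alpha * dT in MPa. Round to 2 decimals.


sigma = E * alpha * dT
sigma = 200000 * 11.5e-6 * 59.0
sigma = 2.3 * 59.0
sigma = 135.70 MPa

135.70


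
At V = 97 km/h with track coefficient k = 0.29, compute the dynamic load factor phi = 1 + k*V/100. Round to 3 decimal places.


phi = 1 + k * V / 100
phi = 1 + 0.29 * 97 / 100
phi = 1 + 0.2813
phi = 1.281

1.281


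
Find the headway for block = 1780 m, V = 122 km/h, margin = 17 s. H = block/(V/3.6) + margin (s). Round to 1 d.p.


V = 122 / 3.6 = 33.8889 m/s
Block traversal time = 1780 / 33.8889 = 52.5246 s
Headway = 52.5246 + 17
Headway = 69.5 s

69.5


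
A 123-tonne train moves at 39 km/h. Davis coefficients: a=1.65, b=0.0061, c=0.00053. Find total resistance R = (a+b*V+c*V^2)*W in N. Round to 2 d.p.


b*V = 0.0061 * 39 = 0.2379
c*V^2 = 0.00053 * 1521 = 0.80613
R_per_t = 1.65 + 0.2379 + 0.80613 = 2.69403 N/t
R_total = 2.69403 * 123 = 331.37 N

331.37


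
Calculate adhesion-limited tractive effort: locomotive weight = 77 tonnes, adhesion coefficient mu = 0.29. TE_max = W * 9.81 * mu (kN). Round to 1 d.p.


TE_max = W * g * mu
TE_max = 77 * 9.81 * 0.29
TE_max = 755.37 * 0.29
TE_max = 219.1 kN

219.1


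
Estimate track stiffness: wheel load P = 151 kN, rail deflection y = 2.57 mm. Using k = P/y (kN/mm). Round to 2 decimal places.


Track stiffness k = P / y
k = 151 / 2.57
k = 58.75 kN/mm

58.75


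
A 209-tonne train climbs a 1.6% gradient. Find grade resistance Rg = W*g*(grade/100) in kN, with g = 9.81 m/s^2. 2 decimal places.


Rg = W * 9.81 * grade / 100
Rg = 209 * 9.81 * 1.6 / 100
Rg = 2050.29 * 0.016
Rg = 32.80 kN

32.80


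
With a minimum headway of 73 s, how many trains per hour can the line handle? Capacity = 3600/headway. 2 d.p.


Capacity = 3600 / headway
Capacity = 3600 / 73
Capacity = 49.32 trains/hour

49.32


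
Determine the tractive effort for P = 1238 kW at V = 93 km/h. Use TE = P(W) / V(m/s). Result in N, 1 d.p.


Convert: P = 1238 kW = 1238000 W
V = 93 / 3.6 = 25.8333 m/s
TE = 1238000 / 25.8333
TE = 47922.6 N

47922.6


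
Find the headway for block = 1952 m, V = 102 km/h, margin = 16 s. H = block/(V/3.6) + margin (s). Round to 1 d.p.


V = 102 / 3.6 = 28.3333 m/s
Block traversal time = 1952 / 28.3333 = 68.8941 s
Headway = 68.8941 + 16
Headway = 84.9 s

84.9


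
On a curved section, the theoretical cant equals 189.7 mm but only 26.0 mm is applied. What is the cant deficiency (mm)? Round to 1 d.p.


Cant deficiency = equilibrium cant - actual cant
CD = 189.7 - 26.0
CD = 163.7 mm

163.7


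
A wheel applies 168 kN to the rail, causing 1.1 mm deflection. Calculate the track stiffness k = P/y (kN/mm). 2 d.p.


Track stiffness k = P / y
k = 168 / 1.1
k = 152.73 kN/mm

152.73


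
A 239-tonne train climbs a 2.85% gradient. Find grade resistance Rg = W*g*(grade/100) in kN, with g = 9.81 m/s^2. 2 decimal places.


Rg = W * 9.81 * grade / 100
Rg = 239 * 9.81 * 2.85 / 100
Rg = 2344.59 * 0.0285
Rg = 66.82 kN

66.82


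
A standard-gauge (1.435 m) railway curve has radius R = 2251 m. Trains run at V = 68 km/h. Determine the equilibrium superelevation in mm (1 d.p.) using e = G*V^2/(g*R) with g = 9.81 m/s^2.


Convert speed: V = 68 / 3.6 = 18.8889 m/s
Apply formula: e = 1.435 * 18.8889^2 / (9.81 * 2251)
e = 1.435 * 356.7901 / 22082.31
e = 0.023186 m = 23.2 mm

23.2


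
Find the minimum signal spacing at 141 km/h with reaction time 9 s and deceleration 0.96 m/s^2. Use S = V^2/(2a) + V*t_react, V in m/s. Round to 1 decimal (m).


V = 141 / 3.6 = 39.1667 m/s
Braking distance = 39.1667^2 / (2*0.96) = 798.9728 m
Sighting distance = 39.1667 * 9 = 352.5 m
S = 798.9728 + 352.5 = 1151.5 m

1151.5


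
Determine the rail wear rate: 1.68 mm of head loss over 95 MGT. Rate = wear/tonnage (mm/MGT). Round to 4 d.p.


Wear rate = total wear / cumulative tonnage
Rate = 1.68 / 95
Rate = 0.0177 mm/MGT

0.0177


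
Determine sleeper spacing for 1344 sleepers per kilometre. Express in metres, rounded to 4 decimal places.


Spacing = 1000 m / number of sleepers
Spacing = 1000 / 1344
Spacing = 0.7440 m

0.7440


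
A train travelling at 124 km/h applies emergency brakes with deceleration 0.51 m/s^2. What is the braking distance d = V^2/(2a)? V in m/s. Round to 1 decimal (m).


Convert speed: V = 124 / 3.6 = 34.4444 m/s
V^2 = 1186.4198
d = 1186.4198 / (2 * 0.51)
d = 1186.4198 / 1.02
d = 1163.2 m

1163.2


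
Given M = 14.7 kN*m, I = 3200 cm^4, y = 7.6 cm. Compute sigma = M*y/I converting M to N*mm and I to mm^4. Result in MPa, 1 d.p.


Convert units:
M = 14.7 kN*m = 14700000 N*mm
y = 7.6 cm = 76 mm
I = 3200 cm^4 = 32000000 mm^4
sigma = 14700000 * 76 / 32000000
sigma = 34.9 MPa

34.9


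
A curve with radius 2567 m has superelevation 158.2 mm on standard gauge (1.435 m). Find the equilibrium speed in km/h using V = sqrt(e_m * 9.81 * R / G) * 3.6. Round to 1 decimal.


Convert cant: e = 158.2 mm = 0.1582 m
V_ms = sqrt(0.1582 * 9.81 * 2567 / 1.435)
V_ms = sqrt(2776.191717) = 52.6896 m/s
V = 52.6896 * 3.6 = 189.7 km/h

189.7


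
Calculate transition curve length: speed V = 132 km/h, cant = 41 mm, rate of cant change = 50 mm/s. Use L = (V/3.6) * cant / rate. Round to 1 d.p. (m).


Convert speed: V = 132 / 3.6 = 36.6667 m/s
L = 36.6667 * 41 / 50
L = 1503.3333 / 50
L = 30.1 m

30.1


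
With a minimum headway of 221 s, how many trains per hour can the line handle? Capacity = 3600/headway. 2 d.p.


Capacity = 3600 / headway
Capacity = 3600 / 221
Capacity = 16.29 trains/hour

16.29


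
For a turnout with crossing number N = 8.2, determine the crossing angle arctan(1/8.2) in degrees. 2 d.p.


1/N = 1/8.2 = 0.121951
angle = arctan(0.121951) = 0.121352 rad
angle = 0.121352 * 180/pi = 6.95 degrees

6.95


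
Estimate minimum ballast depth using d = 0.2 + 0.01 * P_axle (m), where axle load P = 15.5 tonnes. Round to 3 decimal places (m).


d = 0.2 + 0.01 * 15.5
d = 0.2 + 0.155
d = 0.355 m

0.355


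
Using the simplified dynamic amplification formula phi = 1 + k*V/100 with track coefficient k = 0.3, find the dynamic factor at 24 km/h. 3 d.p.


phi = 1 + k * V / 100
phi = 1 + 0.3 * 24 / 100
phi = 1 + 0.072
phi = 1.072

1.072


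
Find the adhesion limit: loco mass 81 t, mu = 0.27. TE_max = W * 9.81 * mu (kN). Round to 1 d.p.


TE_max = W * g * mu
TE_max = 81 * 9.81 * 0.27
TE_max = 794.61 * 0.27
TE_max = 214.5 kN

214.5


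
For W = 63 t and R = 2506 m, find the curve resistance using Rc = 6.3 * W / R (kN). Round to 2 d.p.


Rc = 6.3 * W / R
Rc = 6.3 * 63 / 2506
Rc = 396.9 / 2506
Rc = 0.16 kN

0.16


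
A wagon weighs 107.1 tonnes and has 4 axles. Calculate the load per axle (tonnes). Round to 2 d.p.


Load per axle = total weight / number of axles
Load = 107.1 / 4
Load = 26.78 tonnes

26.78


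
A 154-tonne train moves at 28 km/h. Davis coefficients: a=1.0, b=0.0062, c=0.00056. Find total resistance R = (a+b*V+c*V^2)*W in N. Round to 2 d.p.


b*V = 0.0062 * 28 = 0.1736
c*V^2 = 0.00056 * 784 = 0.43904
R_per_t = 1.0 + 0.1736 + 0.43904 = 1.61264 N/t
R_total = 1.61264 * 154 = 248.35 N

248.35


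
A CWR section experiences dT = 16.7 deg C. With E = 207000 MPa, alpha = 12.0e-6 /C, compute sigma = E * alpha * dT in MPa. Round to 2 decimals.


sigma = E * alpha * dT
sigma = 207000 * 12.0e-6 * 16.7
sigma = 2.484 * 16.7
sigma = 41.48 MPa

41.48


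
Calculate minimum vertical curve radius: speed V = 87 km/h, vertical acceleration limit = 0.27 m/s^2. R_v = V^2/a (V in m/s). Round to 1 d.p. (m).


Convert speed: V = 87 / 3.6 = 24.1667 m/s
V^2 = 584.0278 m^2/s^2
R_v = 584.0278 / 0.27
R_v = 2163.1 m

2163.1


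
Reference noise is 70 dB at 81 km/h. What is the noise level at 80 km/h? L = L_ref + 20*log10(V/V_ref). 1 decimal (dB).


V/V_ref = 80 / 81 = 0.987654
log10(0.987654) = -0.005395
20 * -0.005395 = -0.1079
L = 70 + -0.1079 = 69.9 dB

69.9


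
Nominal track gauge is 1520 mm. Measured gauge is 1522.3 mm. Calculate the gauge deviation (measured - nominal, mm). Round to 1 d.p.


Deviation = measured - nominal
Deviation = 1522.3 - 1520
Deviation = 2.3 mm

2.3


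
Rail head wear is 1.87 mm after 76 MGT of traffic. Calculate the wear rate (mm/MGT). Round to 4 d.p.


Wear rate = total wear / cumulative tonnage
Rate = 1.87 / 76
Rate = 0.0246 mm/MGT

0.0246


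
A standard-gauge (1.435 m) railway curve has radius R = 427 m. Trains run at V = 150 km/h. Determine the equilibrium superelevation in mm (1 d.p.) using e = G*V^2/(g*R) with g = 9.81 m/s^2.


Convert speed: V = 150 / 3.6 = 41.6667 m/s
Apply formula: e = 1.435 * 41.6667^2 / (9.81 * 427)
e = 1.435 * 1736.1111 / 4188.87
e = 0.594747 m = 594.7 mm

594.7


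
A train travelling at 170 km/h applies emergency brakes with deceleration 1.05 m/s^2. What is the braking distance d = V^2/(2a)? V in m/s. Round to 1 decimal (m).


Convert speed: V = 170 / 3.6 = 47.2222 m/s
V^2 = 2229.9383
d = 2229.9383 / (2 * 1.05)
d = 2229.9383 / 2.1
d = 1061.9 m

1061.9


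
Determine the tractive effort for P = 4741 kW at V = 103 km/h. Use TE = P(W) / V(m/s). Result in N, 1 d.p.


Convert: P = 4741 kW = 4741000 W
V = 103 / 3.6 = 28.6111 m/s
TE = 4741000 / 28.6111
TE = 165704.9 N

165704.9


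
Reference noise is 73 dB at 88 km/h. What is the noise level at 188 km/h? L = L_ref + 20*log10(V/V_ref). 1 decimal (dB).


V/V_ref = 188 / 88 = 2.136364
log10(2.136364) = 0.329675
20 * 0.329675 = 6.5935
L = 73 + 6.5935 = 79.6 dB

79.6


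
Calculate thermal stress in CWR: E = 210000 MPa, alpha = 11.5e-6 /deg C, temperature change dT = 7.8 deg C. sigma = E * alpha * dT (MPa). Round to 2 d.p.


sigma = E * alpha * dT
sigma = 210000 * 11.5e-6 * 7.8
sigma = 2.415 * 7.8
sigma = 18.84 MPa

18.84


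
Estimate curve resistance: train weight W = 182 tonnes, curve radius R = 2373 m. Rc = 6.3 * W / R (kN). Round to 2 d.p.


Rc = 6.3 * W / R
Rc = 6.3 * 182 / 2373
Rc = 1146.6 / 2373
Rc = 0.48 kN

0.48


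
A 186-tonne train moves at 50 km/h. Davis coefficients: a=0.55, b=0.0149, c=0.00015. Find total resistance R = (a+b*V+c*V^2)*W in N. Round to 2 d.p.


b*V = 0.0149 * 50 = 0.745
c*V^2 = 0.00015 * 2500 = 0.375
R_per_t = 0.55 + 0.745 + 0.375 = 1.67 N/t
R_total = 1.67 * 186 = 310.62 N

310.62


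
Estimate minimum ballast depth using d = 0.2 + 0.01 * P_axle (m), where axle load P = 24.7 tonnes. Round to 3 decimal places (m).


d = 0.2 + 0.01 * 24.7
d = 0.2 + 0.247
d = 0.447 m

0.447


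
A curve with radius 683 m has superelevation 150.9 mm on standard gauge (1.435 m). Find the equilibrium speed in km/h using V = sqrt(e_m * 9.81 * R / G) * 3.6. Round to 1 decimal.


Convert cant: e = 150.9 mm = 0.1509 m
V_ms = sqrt(0.1509 * 9.81 * 683 / 1.435)
V_ms = sqrt(704.574709) = 26.5438 m/s
V = 26.5438 * 3.6 = 95.6 km/h

95.6


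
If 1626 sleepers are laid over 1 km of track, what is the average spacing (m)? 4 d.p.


Spacing = 1000 m / number of sleepers
Spacing = 1000 / 1626
Spacing = 0.6150 m

0.6150


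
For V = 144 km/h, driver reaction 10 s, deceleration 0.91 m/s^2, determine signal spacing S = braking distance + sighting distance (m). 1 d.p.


V = 144 / 3.6 = 40.0 m/s
Braking distance = 40.0^2 / (2*0.91) = 879.1209 m
Sighting distance = 40.0 * 10 = 400.0 m
S = 879.1209 + 400.0 = 1279.1 m

1279.1


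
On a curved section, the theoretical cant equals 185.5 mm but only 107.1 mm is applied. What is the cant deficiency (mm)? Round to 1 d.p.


Cant deficiency = equilibrium cant - actual cant
CD = 185.5 - 107.1
CD = 78.4 mm

78.4


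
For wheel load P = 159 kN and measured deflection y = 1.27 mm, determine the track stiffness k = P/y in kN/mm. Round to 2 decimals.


Track stiffness k = P / y
k = 159 / 1.27
k = 125.20 kN/mm

125.20


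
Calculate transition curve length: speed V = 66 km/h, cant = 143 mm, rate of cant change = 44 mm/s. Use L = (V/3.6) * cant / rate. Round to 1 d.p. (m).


Convert speed: V = 66 / 3.6 = 18.3333 m/s
L = 18.3333 * 143 / 44
L = 2621.6667 / 44
L = 59.6 m

59.6


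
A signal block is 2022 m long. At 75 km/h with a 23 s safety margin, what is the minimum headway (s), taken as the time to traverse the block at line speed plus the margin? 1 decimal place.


V = 75 / 3.6 = 20.8333 m/s
Block traversal time = 2022 / 20.8333 = 97.056 s
Headway = 97.056 + 23
Headway = 120.1 s

120.1


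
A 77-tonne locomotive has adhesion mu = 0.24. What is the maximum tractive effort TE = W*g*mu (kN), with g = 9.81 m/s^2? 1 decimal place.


TE_max = W * g * mu
TE_max = 77 * 9.81 * 0.24
TE_max = 755.37 * 0.24
TE_max = 181.3 kN

181.3


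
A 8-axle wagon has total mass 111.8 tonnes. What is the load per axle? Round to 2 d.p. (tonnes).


Load per axle = total weight / number of axles
Load = 111.8 / 8
Load = 13.98 tonnes

13.98


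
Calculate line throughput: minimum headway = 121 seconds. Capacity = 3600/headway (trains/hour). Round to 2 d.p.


Capacity = 3600 / headway
Capacity = 3600 / 121
Capacity = 29.75 trains/hour

29.75


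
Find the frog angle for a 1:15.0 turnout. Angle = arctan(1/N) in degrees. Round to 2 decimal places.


1/N = 1/15.0 = 0.066667
angle = arctan(0.066667) = 0.066568 rad
angle = 0.066568 * 180/pi = 3.81 degrees

3.81


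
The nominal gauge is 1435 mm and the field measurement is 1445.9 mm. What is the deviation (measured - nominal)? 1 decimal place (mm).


Deviation = measured - nominal
Deviation = 1445.9 - 1435
Deviation = 10.9 mm

10.9


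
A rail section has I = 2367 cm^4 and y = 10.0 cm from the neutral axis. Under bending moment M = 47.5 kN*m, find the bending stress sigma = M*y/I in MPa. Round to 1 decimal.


Convert units:
M = 47.5 kN*m = 47500000 N*mm
y = 10.0 cm = 100 mm
I = 2367 cm^4 = 23670000 mm^4
sigma = 47500000 * 100 / 23670000
sigma = 200.7 MPa

200.7


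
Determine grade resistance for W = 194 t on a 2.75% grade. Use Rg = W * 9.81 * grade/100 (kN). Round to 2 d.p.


Rg = W * 9.81 * grade / 100
Rg = 194 * 9.81 * 2.75 / 100
Rg = 1903.14 * 0.0275
Rg = 52.34 kN

52.34


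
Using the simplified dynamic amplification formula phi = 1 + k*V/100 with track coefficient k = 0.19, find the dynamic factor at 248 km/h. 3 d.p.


phi = 1 + k * V / 100
phi = 1 + 0.19 * 248 / 100
phi = 1 + 0.4712
phi = 1.471

1.471


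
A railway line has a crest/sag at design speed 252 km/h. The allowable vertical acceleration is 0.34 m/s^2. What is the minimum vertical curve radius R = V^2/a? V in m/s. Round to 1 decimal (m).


Convert speed: V = 252 / 3.6 = 70.0 m/s
V^2 = 4900.0 m^2/s^2
R_v = 4900.0 / 0.34
R_v = 14411.8 m

14411.8


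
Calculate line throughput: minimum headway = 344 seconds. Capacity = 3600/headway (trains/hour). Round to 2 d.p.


Capacity = 3600 / headway
Capacity = 3600 / 344
Capacity = 10.47 trains/hour

10.47


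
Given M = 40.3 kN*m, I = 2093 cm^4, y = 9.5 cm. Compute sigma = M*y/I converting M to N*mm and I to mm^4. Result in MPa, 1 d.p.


Convert units:
M = 40.3 kN*m = 40300000 N*mm
y = 9.5 cm = 95 mm
I = 2093 cm^4 = 20930000 mm^4
sigma = 40300000 * 95 / 20930000
sigma = 182.9 MPa

182.9


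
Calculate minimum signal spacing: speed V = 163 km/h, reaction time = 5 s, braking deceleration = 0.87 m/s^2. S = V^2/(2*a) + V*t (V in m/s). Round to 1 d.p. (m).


V = 163 / 3.6 = 45.2778 m/s
Braking distance = 45.2778^2 / (2*0.87) = 1178.2053 m
Sighting distance = 45.2778 * 5 = 226.3889 m
S = 1178.2053 + 226.3889 = 1404.6 m

1404.6


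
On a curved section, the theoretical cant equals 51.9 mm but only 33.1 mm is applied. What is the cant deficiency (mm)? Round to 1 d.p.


Cant deficiency = equilibrium cant - actual cant
CD = 51.9 - 33.1
CD = 18.8 mm

18.8


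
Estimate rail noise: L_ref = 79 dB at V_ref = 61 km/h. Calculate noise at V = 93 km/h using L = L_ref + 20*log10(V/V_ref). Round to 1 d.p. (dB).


V/V_ref = 93 / 61 = 1.52459
log10(1.52459) = 0.183153
20 * 0.183153 = 3.6631
L = 79 + 3.6631 = 82.7 dB

82.7


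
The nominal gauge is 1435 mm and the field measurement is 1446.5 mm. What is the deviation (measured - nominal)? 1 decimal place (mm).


Deviation = measured - nominal
Deviation = 1446.5 - 1435
Deviation = 11.5 mm

11.5


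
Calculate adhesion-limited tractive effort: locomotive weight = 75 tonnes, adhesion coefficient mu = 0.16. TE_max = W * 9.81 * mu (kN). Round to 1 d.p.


TE_max = W * g * mu
TE_max = 75 * 9.81 * 0.16
TE_max = 735.75 * 0.16
TE_max = 117.7 kN

117.7


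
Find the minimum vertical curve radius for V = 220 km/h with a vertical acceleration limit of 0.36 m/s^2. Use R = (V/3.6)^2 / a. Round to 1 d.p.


Convert speed: V = 220 / 3.6 = 61.1111 m/s
V^2 = 3734.5679 m^2/s^2
R_v = 3734.5679 / 0.36
R_v = 10373.8 m

10373.8


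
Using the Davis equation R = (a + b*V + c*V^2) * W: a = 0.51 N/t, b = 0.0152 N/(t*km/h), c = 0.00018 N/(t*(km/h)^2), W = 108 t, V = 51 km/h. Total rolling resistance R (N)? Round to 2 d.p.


b*V = 0.0152 * 51 = 0.7752
c*V^2 = 0.00018 * 2601 = 0.46818
R_per_t = 0.51 + 0.7752 + 0.46818 = 1.75338 N/t
R_total = 1.75338 * 108 = 189.37 N

189.37


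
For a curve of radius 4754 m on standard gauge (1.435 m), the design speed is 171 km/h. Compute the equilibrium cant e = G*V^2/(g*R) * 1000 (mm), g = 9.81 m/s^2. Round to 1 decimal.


Convert speed: V = 171 / 3.6 = 47.5 m/s
Apply formula: e = 1.435 * 47.5^2 / (9.81 * 4754)
e = 1.435 * 2256.25 / 46636.74
e = 0.069424 m = 69.4 mm

69.4


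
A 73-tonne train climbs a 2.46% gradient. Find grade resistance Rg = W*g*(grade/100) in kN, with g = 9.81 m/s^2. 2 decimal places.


Rg = W * 9.81 * grade / 100
Rg = 73 * 9.81 * 2.46 / 100
Rg = 716.13 * 0.0246
Rg = 17.62 kN

17.62


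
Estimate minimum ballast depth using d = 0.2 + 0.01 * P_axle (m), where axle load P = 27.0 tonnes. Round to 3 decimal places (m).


d = 0.2 + 0.01 * 27.0
d = 0.2 + 0.27
d = 0.470 m

0.470


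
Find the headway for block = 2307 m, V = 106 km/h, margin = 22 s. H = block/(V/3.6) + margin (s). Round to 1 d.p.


V = 106 / 3.6 = 29.4444 m/s
Block traversal time = 2307 / 29.4444 = 78.3509 s
Headway = 78.3509 + 22
Headway = 100.4 s

100.4


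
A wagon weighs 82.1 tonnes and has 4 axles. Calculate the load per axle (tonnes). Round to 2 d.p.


Load per axle = total weight / number of axles
Load = 82.1 / 4
Load = 20.53 tonnes

20.53


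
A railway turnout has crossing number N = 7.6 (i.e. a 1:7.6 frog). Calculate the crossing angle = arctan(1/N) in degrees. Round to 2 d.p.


1/N = 1/7.6 = 0.131579
angle = arctan(0.131579) = 0.130827 rad
angle = 0.130827 * 180/pi = 7.50 degrees

7.50


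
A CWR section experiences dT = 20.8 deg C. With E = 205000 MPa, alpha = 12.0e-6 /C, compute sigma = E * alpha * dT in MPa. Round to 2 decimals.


sigma = E * alpha * dT
sigma = 205000 * 12.0e-6 * 20.8
sigma = 2.46 * 20.8
sigma = 51.17 MPa

51.17


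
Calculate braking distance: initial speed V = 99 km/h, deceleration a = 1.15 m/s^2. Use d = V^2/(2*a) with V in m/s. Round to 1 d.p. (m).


Convert speed: V = 99 / 3.6 = 27.5 m/s
V^2 = 756.25
d = 756.25 / (2 * 1.15)
d = 756.25 / 2.3
d = 328.8 m

328.8


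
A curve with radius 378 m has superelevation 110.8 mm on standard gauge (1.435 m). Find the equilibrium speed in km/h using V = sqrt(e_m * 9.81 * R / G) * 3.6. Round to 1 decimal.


Convert cant: e = 110.8 mm = 0.1108 m
V_ms = sqrt(0.1108 * 9.81 * 378 / 1.435)
V_ms = sqrt(286.31801) = 16.9209 m/s
V = 16.9209 * 3.6 = 60.9 km/h

60.9


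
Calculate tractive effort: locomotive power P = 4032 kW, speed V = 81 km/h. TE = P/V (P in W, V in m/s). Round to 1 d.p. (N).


Convert: P = 4032 kW = 4032000 W
V = 81 / 3.6 = 22.5 m/s
TE = 4032000 / 22.5
TE = 179200.0 N

179200.0


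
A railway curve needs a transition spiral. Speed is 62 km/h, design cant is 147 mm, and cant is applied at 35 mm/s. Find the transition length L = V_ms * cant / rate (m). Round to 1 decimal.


Convert speed: V = 62 / 3.6 = 17.2222 m/s
L = 17.2222 * 147 / 35
L = 2531.6667 / 35
L = 72.3 m

72.3


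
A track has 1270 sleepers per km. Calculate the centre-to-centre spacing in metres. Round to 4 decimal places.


Spacing = 1000 m / number of sleepers
Spacing = 1000 / 1270
Spacing = 0.7874 m

0.7874


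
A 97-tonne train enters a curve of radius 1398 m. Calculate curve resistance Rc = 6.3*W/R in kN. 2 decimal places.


Rc = 6.3 * W / R
Rc = 6.3 * 97 / 1398
Rc = 611.1 / 1398
Rc = 0.44 kN

0.44


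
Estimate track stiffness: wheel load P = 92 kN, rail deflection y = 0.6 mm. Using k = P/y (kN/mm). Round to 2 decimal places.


Track stiffness k = P / y
k = 92 / 0.6
k = 153.33 kN/mm

153.33


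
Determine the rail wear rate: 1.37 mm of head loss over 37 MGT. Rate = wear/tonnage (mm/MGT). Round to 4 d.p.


Wear rate = total wear / cumulative tonnage
Rate = 1.37 / 37
Rate = 0.0370 mm/MGT

0.0370


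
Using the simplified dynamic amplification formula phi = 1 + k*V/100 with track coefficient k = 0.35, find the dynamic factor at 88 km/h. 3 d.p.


phi = 1 + k * V / 100
phi = 1 + 0.35 * 88 / 100
phi = 1 + 0.308
phi = 1.308

1.308


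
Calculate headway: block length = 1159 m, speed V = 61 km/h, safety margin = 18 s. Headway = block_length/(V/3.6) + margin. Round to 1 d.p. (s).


V = 61 / 3.6 = 16.9444 m/s
Block traversal time = 1159 / 16.9444 = 68.4 s
Headway = 68.4 + 18
Headway = 86.4 s

86.4


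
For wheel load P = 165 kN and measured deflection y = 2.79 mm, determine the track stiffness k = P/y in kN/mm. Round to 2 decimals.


Track stiffness k = P / y
k = 165 / 2.79
k = 59.14 kN/mm

59.14


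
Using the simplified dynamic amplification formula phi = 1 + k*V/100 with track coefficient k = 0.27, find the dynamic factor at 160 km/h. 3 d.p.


phi = 1 + k * V / 100
phi = 1 + 0.27 * 160 / 100
phi = 1 + 0.432
phi = 1.432

1.432


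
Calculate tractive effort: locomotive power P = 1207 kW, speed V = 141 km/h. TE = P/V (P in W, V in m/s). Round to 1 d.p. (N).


Convert: P = 1207 kW = 1207000 W
V = 141 / 3.6 = 39.1667 m/s
TE = 1207000 / 39.1667
TE = 30817.0 N

30817.0


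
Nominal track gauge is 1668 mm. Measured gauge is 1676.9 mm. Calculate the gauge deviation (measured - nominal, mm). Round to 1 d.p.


Deviation = measured - nominal
Deviation = 1676.9 - 1668
Deviation = 8.9 mm

8.9


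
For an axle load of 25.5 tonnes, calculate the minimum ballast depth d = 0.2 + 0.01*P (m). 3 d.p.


d = 0.2 + 0.01 * 25.5
d = 0.2 + 0.255
d = 0.455 m

0.455


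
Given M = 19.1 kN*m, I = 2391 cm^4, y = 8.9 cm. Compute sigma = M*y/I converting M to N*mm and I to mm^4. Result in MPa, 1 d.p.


Convert units:
M = 19.1 kN*m = 19100000 N*mm
y = 8.9 cm = 89 mm
I = 2391 cm^4 = 23910000 mm^4
sigma = 19100000 * 89 / 23910000
sigma = 71.1 MPa

71.1


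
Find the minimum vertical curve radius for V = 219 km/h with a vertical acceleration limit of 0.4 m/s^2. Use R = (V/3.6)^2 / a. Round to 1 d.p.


Convert speed: V = 219 / 3.6 = 60.8333 m/s
V^2 = 3700.6944 m^2/s^2
R_v = 3700.6944 / 0.4
R_v = 9251.7 m

9251.7


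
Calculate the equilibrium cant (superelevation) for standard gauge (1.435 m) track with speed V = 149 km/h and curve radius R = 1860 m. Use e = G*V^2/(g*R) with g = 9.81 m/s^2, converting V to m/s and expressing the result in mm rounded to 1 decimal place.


Convert speed: V = 149 / 3.6 = 41.3889 m/s
Apply formula: e = 1.435 * 41.3889^2 / (9.81 * 1860)
e = 1.435 * 1713.0401 / 18246.6
e = 0.134722 m = 134.7 mm

134.7


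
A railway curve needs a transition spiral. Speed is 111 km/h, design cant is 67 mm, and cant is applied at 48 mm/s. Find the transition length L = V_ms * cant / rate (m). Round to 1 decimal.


Convert speed: V = 111 / 3.6 = 30.8333 m/s
L = 30.8333 * 67 / 48
L = 2065.8333 / 48
L = 43.0 m

43.0


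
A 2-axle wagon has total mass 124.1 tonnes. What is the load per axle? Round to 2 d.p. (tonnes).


Load per axle = total weight / number of axles
Load = 124.1 / 2
Load = 62.05 tonnes

62.05


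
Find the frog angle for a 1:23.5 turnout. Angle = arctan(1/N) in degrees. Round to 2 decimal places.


1/N = 1/23.5 = 0.042553
angle = arctan(0.042553) = 0.042528 rad
angle = 0.042528 * 180/pi = 2.44 degrees

2.44


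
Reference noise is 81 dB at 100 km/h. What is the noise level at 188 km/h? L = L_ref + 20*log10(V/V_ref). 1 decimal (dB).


V/V_ref = 188 / 100 = 1.88
log10(1.88) = 0.274158
20 * 0.274158 = 5.4832
L = 81 + 5.4832 = 86.5 dB

86.5


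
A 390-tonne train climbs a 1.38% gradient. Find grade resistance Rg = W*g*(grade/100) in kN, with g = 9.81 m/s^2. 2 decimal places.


Rg = W * 9.81 * grade / 100
Rg = 390 * 9.81 * 1.38 / 100
Rg = 3825.9 * 0.0138
Rg = 52.80 kN

52.80


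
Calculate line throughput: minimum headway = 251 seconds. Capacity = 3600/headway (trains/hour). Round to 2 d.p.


Capacity = 3600 / headway
Capacity = 3600 / 251
Capacity = 14.34 trains/hour

14.34


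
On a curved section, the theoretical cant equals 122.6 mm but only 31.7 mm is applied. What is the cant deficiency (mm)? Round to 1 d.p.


Cant deficiency = equilibrium cant - actual cant
CD = 122.6 - 31.7
CD = 90.9 mm

90.9


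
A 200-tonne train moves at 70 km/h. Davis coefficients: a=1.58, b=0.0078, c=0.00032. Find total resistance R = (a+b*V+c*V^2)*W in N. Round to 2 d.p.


b*V = 0.0078 * 70 = 0.546
c*V^2 = 0.00032 * 4900 = 1.568
R_per_t = 1.58 + 0.546 + 1.568 = 3.694 N/t
R_total = 3.694 * 200 = 738.80 N

738.80


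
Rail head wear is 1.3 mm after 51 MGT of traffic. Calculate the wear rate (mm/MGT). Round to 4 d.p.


Wear rate = total wear / cumulative tonnage
Rate = 1.3 / 51
Rate = 0.0255 mm/MGT

0.0255


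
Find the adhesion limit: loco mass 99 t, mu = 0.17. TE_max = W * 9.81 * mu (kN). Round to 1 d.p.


TE_max = W * g * mu
TE_max = 99 * 9.81 * 0.17
TE_max = 971.19 * 0.17
TE_max = 165.1 kN

165.1


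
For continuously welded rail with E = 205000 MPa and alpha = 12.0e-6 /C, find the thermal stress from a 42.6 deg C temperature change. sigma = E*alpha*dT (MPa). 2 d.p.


sigma = E * alpha * dT
sigma = 205000 * 12.0e-6 * 42.6
sigma = 2.46 * 42.6
sigma = 104.80 MPa

104.80


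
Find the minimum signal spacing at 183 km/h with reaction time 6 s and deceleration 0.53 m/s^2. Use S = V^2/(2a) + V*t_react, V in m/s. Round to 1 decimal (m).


V = 183 / 3.6 = 50.8333 m/s
Braking distance = 50.8333^2 / (2*0.53) = 2437.7621 m
Sighting distance = 50.8333 * 6 = 305.0 m
S = 2437.7621 + 305.0 = 2742.8 m

2742.8


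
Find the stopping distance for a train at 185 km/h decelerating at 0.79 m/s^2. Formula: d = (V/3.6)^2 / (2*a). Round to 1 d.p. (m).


Convert speed: V = 185 / 3.6 = 51.3889 m/s
V^2 = 2640.8179
d = 2640.8179 / (2 * 0.79)
d = 2640.8179 / 1.58
d = 1671.4 m

1671.4


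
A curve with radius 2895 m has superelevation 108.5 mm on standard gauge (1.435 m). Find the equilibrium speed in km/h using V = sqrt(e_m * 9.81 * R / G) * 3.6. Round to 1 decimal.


Convert cant: e = 108.5 mm = 0.1085 m
V_ms = sqrt(0.1085 * 9.81 * 2895 / 1.435)
V_ms = sqrt(2147.313293) = 46.3391 m/s
V = 46.3391 * 3.6 = 166.8 km/h

166.8


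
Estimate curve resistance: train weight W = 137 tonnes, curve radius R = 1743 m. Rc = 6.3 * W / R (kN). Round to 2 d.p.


Rc = 6.3 * W / R
Rc = 6.3 * 137 / 1743
Rc = 863.1 / 1743
Rc = 0.50 kN

0.50


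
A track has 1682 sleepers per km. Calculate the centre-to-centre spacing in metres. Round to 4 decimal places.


Spacing = 1000 m / number of sleepers
Spacing = 1000 / 1682
Spacing = 0.5945 m

0.5945


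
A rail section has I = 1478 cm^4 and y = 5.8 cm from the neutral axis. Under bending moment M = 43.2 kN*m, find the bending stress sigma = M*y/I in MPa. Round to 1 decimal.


Convert units:
M = 43.2 kN*m = 43200000 N*mm
y = 5.8 cm = 58 mm
I = 1478 cm^4 = 14780000 mm^4
sigma = 43200000 * 58 / 14780000
sigma = 169.5 MPa

169.5


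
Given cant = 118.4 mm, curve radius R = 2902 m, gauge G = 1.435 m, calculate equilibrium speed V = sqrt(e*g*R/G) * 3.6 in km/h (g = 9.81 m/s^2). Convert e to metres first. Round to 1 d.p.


Convert cant: e = 118.4 mm = 0.1184 m
V_ms = sqrt(0.1184 * 9.81 * 2902 / 1.435)
V_ms = sqrt(2348.909134) = 48.4655 m/s
V = 48.4655 * 3.6 = 174.5 km/h

174.5


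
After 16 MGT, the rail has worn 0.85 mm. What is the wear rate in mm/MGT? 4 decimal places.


Wear rate = total wear / cumulative tonnage
Rate = 0.85 / 16
Rate = 0.0531 mm/MGT

0.0531


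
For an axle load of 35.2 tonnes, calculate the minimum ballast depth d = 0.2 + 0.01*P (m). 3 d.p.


d = 0.2 + 0.01 * 35.2
d = 0.2 + 0.352
d = 0.552 m

0.552


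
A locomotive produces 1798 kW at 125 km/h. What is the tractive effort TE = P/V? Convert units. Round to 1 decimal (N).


Convert: P = 1798 kW = 1798000 W
V = 125 / 3.6 = 34.7222 m/s
TE = 1798000 / 34.7222
TE = 51782.4 N

51782.4


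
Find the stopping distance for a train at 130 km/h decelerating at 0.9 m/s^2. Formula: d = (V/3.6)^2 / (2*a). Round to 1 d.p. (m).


Convert speed: V = 130 / 3.6 = 36.1111 m/s
V^2 = 1304.0123
d = 1304.0123 / (2 * 0.9)
d = 1304.0123 / 1.8
d = 724.5 m

724.5


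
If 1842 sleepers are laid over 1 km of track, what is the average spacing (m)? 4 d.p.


Spacing = 1000 m / number of sleepers
Spacing = 1000 / 1842
Spacing = 0.5429 m

0.5429
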